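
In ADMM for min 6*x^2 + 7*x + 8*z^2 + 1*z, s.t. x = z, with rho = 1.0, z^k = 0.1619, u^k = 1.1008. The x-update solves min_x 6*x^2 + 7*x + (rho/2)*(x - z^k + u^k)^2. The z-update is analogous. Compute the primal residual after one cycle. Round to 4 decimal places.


ADMM iteration with rho = 1.0, z^k = 0.1619, u^k = 1.1008
Step 1: x-update.
Minimize 6*x^2 + 7*x + (1.0/2)*(x - 0.1619 + 1.1008)^2
FOC: (2*6 + 1.0)*x = -7 + 1.0*(0.1619 - 1.1008)
x^{k+1} = -0.6107
Step 2: z-update.
Minimize 8*z^2 + 1*z + (1.0/2)*(-0.6107 - z + 1.1008)^2
FOC: (2*8 + 1.0)*z = -1 + 1.0*(-0.6107 + 1.1008)
z^{k+1} = -0.03
Step 3: u-update.
u^{k+1} = 1.1008 - 0.6107 + 0.03 = 0.5201
Step 4: Primal residual = |-0.6107 + 0.03| = 0.5807


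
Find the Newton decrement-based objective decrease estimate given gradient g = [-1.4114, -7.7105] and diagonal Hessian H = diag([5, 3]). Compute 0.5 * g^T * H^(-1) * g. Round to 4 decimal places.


Step 1: H is diagonal, so H^(-1) * g = [-0.2823, -2.5702].
Step 2: g^T H^(-1) g = sum_i g_i^2 / H_ii
  = (-1.4114)^2/5 + (-7.7105)^2/3
  = 0.3984 + 19.8173 = 20.2157
Step 3: Objective decrease = 0.5 * g^T H^(-1) g = 10.1078


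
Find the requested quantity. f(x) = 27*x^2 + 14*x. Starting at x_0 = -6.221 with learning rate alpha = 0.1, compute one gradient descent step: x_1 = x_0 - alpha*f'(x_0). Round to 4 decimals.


We compute the gradient at x_0 and apply the update.
f'(x) = 54*x + 14
f'(-6.221) = 54*-6.221 + 14 = -321.934
x_1 = -6.221 - 0.1*-321.934 = 25.9724


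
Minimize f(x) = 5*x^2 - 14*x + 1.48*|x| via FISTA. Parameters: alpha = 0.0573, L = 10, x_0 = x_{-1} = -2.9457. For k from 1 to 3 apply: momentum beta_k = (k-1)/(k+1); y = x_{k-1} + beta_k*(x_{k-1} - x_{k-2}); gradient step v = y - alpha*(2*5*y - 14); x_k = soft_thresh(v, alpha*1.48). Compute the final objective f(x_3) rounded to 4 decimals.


FISTA on f(x) = 5*x^2 - 14*x + 1.48*|x|
L = 10, alpha = 0.0573
Iteration 1: beta = 0.0, y = -2.9457 + 0.0*(-2.9457 + 2.9457) = -2.9457
  grad(y) = -43.457, v = y - alpha*grad = -0.4556
  prox(v) = soft_thresh(-0.4556, 0.0848) = -0.3708
Iteration 2: beta = 0.3333, y = -0.3708 + 0.3333*(-0.3708 + 2.9457) = 0.4875
  grad(y) = -9.1251, v = y - alpha*grad = 1.0104
  prox(v) = soft_thresh(1.0104, 0.0848) = 0.9256
Iteration 3: beta = 0.5, y = 0.9256 + 0.5*(0.9256 + 0.3708) = 1.5737
  grad(y) = 1.7373, v = y - alpha*grad = 1.4742
  prox(v) = soft_thresh(1.4742, 0.0848) = 1.3894
f(x_3) = 5*1.3894^2 - 14*1.3894 + 1.48*|1.3894| = -7.7432


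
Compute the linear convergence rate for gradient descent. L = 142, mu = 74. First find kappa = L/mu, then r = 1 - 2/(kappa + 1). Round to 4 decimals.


Step 1: Compute the condition number.
kappa = L/mu = 142/74 = 1.9189
Step 2: Compute the convergence rate.
r = 1 - 2/(kappa + 1) = 1 - 2*mu/(L + mu) = (L - mu)/(L + mu) = 68/216 = 0.3148


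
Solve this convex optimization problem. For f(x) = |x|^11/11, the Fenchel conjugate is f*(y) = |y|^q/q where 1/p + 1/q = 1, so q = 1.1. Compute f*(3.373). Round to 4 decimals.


The conjugate exponent q satisfies 1/p + 1/q = 1.
p = 11, so q = 11/(11 - 1) = 1.1
|y|^q = 3.373^1.1 = 3.8091
f*(3.373) = 3.8091 / 1.1 = 3.4628


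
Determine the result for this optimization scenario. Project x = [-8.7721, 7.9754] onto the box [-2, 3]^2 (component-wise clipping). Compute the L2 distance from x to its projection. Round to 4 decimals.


Project each component onto [-2, 3].
clip(-8.7721) = -2.0, clip(7.9754) = 3.0
Projection = [-2.0, 3.0]
Squared diffs: [45.8613, 24.7546]
Distance = sqrt(70.6159) = 8.4033


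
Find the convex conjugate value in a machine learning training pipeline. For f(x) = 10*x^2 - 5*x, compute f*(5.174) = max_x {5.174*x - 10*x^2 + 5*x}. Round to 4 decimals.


f*(y) = sup_x {y*x - a*x^2 - b*x} = sup_x {(y-b)*x - a*x^2}
FOC: (y - b) - 2a*x = 0 => x* = (y - b)/(2a)
x* = (5.174 + 5)/(2*10) = 0.5087
f*(5.174) = (y-b)^2/(4a) = (5.174 + 5)^2/(4*10)
= 103.5103/40 = 2.5878


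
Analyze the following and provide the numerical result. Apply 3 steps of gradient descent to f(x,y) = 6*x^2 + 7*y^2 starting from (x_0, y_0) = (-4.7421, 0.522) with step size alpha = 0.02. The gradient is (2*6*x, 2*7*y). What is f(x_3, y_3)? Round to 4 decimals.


Gradient descent on f(x,y) = 6*x^2 + 7*y^2.
Starting point: (-4.7421, 0.522), alpha = 0.02
Step 1: grad_x = 2*6*-4.7421 = -56.9052, grad_y = 2*7*0.522 = 7.308
  x_1 = -4.7421 - 0.02*-56.9052 = -3.604
  y_1 = 0.522 - 0.02*7.308 = 0.3758
Step 2: grad_x = 2*6*-3.604 = -43.248, grad_y = 2*7*0.3758 = 5.2618
  x_2 = -3.604 - 0.02*-43.248 = -2.739
  y_2 = 0.3758 - 0.02*5.2618 = 0.2706
Step 3: grad_x = 2*6*-2.739 = -32.8684, grad_y = 2*7*0.2706 = 3.7885
  x_3 = -2.739 - 0.02*-32.8684 = -2.0817
  y_3 = 0.2706 - 0.02*3.7885 = 0.1948
f(-2.0817, 0.1948) = 6*(-2.0817)^2 + 7*0.1948^2 = 26.2658


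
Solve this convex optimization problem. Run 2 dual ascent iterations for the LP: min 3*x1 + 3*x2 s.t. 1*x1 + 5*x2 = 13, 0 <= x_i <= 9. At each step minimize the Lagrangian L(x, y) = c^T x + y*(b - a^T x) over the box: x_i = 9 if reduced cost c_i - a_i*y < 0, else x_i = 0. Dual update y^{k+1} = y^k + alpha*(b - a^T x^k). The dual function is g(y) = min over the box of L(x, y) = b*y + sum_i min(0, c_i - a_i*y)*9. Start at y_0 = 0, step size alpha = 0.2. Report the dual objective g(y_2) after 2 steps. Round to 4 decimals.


Dual ascent for LP: min 3*x1 + 3*x2, 1*x1 + 5*x2 = 13, 0 <= x_i <= 9
Step 1: y^k = 0.0, reduced costs: (3.0, 3.0)
  x^k = (0.0, 0.0), subgradient = b - a^T x = 13.0
  y^{k+1} = 0.0 + 0.2*13.0 = 2.6
Step 2: y^k = 2.6, reduced costs: (0.4, -10.0)
  x^k = (0.0, 9.0), subgradient = b - a^T x = -32.0
  y^{k+1} = 2.6 + 0.2*-32.0 = -3.8
Dual objective at y_2 = -3.8: reduced costs (6.8, 22.0), box minimizer x = (0.0, 0.0)
g(y_2) = b*y + (c1 - a1*y)*x1 + (c2 - a2*y)*x2 = 13*(-3.8) + 6.8*0.0 + 22.0*0.0 = -49.4 + 0.0 + 0.0 = -49.4


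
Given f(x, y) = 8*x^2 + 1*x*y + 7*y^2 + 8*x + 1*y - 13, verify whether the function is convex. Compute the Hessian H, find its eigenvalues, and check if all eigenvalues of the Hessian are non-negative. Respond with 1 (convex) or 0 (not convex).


The Hessian of f(x,y) = 8*x^2 + 1*x*y + 7*y^2 + 8*x + 1*y - 13 is:
H = [[16, 1], [1, 14]]
Trace = 16 + 14 = 30
Determinant = 16*14 - (1)^2 = 223
Discriminant = (30)^2 - 4*223 = 8.0
Eigenvalues: lambda_1 = 13.5858, lambda_2 = 16.4142
The function is convex.

1


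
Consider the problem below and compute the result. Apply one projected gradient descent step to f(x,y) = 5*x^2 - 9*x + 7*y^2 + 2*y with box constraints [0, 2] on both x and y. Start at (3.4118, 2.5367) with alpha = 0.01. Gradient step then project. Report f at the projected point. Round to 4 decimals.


Step 1: Compute gradient at (3.4118, 2.5367).
grad_x = 2*5*3.4118 - 9 = 25.118
grad_y = 2*7*2.5367 + 2 = 37.5138
Step 2: Gradient step.
x_raw = 3.4118 - 0.01*25.118 = 3.1606
y_raw = 2.5367 - 0.01*37.5138 = 2.1616
Step 3: Project onto [0, 2].
x_proj = clip(3.1606) = 2.0
y_proj = clip(2.1616) = 2.0
Step 4: Evaluate f.
f(2.0, 2.0) = 34.0


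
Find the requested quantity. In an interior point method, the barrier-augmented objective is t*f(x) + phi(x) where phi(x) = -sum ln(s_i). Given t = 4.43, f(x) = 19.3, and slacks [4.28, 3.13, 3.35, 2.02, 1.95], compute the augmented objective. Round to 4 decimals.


Step 1: Compute log-barrier.
ln values: [1.454, 1.141, 1.209, 0.7031, 0.6678]
phi = -(1.454 + 1.141 + 1.209 + 0.7031 + 0.6678) = -5.1749
Step 2: Compute augmented objective.
t*f(x) = 4.43*19.3 = 85.499
Total = 85.499 - 5.1749 = 80.3241


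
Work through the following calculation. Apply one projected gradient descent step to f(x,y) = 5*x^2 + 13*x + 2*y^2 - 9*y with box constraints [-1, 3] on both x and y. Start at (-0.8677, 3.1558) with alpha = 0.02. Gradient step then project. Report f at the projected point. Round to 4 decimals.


Step 1: Compute gradient at (-0.8677, 3.1558).
grad_x = 2*5*-0.8677 + 13 = 4.323
grad_y = 2*2*3.1558 - 9 = 3.6232
Step 2: Gradient step.
x_raw = -0.8677 - 0.02*4.323 = -0.9542
y_raw = 3.1558 - 0.02*3.6232 = 3.0833
Step 3: Project onto [-1, 3].
x_proj = clip(-0.9542) = -0.9542
y_proj = clip(3.0833) = 3.0
Step 4: Evaluate f.
f(-0.9542, 3.0) = -16.852


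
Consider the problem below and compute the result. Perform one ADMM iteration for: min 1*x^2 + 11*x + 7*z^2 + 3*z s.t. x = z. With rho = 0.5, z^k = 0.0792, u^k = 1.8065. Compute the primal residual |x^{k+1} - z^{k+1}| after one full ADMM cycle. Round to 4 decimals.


ADMM iteration with rho = 0.5, z^k = 0.0792, u^k = 1.8065
Step 1: x-update.
Minimize 1*x^2 + 11*x + (0.5/2)*(x - 0.0792 + 1.8065)^2
FOC: (2*1 + 0.5)*x = -11 + 0.5*(0.0792 - 1.8065)
x^{k+1} = -4.7455
Step 2: z-update.
Minimize 7*z^2 + 3*z + (0.5/2)*(-4.7455 - z + 1.8065)^2
FOC: (2*7 + 0.5)*z = -3 + 0.5*(-4.7455 + 1.8065)
z^{k+1} = -0.3082
Step 3: u-update.
u^{k+1} = 1.8065 - 4.7455 + 0.3082 = -2.6307
Step 4: Primal residual = |-4.7455 + 0.3082| = 4.4372


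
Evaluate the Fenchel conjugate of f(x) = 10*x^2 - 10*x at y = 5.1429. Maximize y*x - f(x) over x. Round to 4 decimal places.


f*(y) = sup_x {y*x - a*x^2 - b*x} = sup_x {(y-b)*x - a*x^2}
FOC: (y - b) - 2a*x = 0 => x* = (y - b)/(2a)
x* = (5.1429 + 10)/(2*10) = 0.7571
f*(5.1429) = (y-b)^2/(4a) = (5.1429 + 10)^2/(4*10)
= 229.3074/40 = 5.7327


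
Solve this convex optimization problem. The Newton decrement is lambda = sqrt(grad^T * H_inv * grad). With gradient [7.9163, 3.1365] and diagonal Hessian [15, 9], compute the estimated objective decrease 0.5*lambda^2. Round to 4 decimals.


Step 1: H is diagonal, so H^(-1) * g = [0.5278, 0.3485].
Step 2: g^T H^(-1) g = sum_i g_i^2 / H_ii
  = (7.9163)^2/15 + (3.1365)^2/9
  = 4.1779 + 1.0931 = 5.2709
Step 3: Objective decrease = 0.5 * g^T H^(-1) g = 2.6355


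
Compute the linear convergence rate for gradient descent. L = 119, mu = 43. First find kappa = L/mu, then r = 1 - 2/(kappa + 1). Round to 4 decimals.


Step 1: Compute the condition number.
kappa = L/mu = 119/43 = 2.7674
Step 2: Compute the convergence rate.
r = 1 - 2/(kappa + 1) = 1 - 2*mu/(L + mu) = (L - mu)/(L + mu) = 76/162 = 0.4691


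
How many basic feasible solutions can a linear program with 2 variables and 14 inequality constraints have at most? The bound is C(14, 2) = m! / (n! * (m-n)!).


Each vertex corresponds to some choice of n active constraints out of m, so the number of vertices is at most C(m, n) = m! / (n!(m-n)!).
m = 14, n = 2
Numerator: 14 * 13
Denominator: 2! = 2
C(14, 2) = 91


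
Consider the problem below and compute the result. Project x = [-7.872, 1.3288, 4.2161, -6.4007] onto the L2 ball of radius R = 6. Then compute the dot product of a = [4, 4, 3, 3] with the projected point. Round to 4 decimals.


Step 1: Compute ||x|| (intermediates to 6 decimals).
||x|| = sqrt((-7.872)^2 + 1.3288^2 + 4.2161^2 + (-6.4007)^2) = 11.067003
Step 2: Project.
Since ||x|| > R, scale = R/||x|| = 6/11.067003 = 0.542152, proj(x) = scale * x
proj(x) = [-4.267821, 0.720412, 2.285767, -3.470152]
Step 3: Dot product.
a^T * proj(x) = 4*(-4.267821) + 4*0.720412 + 3*2.285767 + 3*(-3.470152) = -17.7428


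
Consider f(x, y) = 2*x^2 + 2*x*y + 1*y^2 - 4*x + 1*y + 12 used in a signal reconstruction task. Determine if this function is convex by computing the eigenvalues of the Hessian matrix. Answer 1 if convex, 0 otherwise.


The Hessian of f(x,y) = 2*x^2 + 2*x*y + 1*y^2 - 4*x + 1*y + 12 is:
H = [[4, 2], [2, 2]]
Trace = 4 + 2 = 6
Determinant = 4*2 - (2)^2 = 4
Discriminant = (6)^2 - 4*4 = 20.0
Eigenvalues: lambda_1 = 0.7639, lambda_2 = 5.2361
The function is convex.

1


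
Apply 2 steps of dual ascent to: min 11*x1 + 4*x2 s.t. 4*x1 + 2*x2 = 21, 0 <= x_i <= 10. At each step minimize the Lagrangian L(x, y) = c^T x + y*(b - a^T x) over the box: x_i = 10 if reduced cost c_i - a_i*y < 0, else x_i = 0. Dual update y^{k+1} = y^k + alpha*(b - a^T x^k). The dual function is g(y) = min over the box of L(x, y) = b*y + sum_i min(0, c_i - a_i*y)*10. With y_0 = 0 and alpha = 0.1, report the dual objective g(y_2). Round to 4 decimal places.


Dual ascent for LP: min 11*x1 + 4*x2, 4*x1 + 2*x2 = 21, 0 <= x_i <= 10
Step 1: y^k = 0.0, reduced costs: (11.0, 4.0)
  x^k = (0.0, 0.0), subgradient = b - a^T x = 21.0
  y^{k+1} = 0.0 + 0.1*21.0 = 2.1
Step 2: y^k = 2.1, reduced costs: (2.6, -0.2)
  x^k = (0.0, 10.0), subgradient = b - a^T x = 1.0
  y^{k+1} = 2.1 + 0.1*1.0 = 2.2
Dual objective at y_2 = 2.2: reduced costs (2.2, -0.4), box minimizer x = (0.0, 10.0)
g(y_2) = b*y + (c1 - a1*y)*x1 + (c2 - a2*y)*x2 = 21*2.2 + 2.2*0.0 + (-0.4)*10.0 = 46.2 + 0.0 - 4.0 = 42.2


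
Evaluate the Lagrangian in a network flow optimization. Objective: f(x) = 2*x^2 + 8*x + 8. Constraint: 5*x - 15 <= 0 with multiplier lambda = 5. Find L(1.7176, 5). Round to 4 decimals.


Step 1: Evaluate f(x).
f(1.7176) = 2*1.7176^2 + 8*1.7176 + 8 = 27.6411
Step 2: Evaluate g(x).
g(1.7176) = 5*1.7176 - 15 = -6.412
Step 3: Compute Lagrangian.
L = 27.6411 + 5*-6.412 = -4.4189


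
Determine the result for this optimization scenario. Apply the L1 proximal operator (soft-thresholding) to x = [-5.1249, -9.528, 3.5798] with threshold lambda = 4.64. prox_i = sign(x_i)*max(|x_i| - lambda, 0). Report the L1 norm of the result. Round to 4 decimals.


Soft-thresholding with lambda = 4.64:
prox(-5.1249) = sign(-5.1249)*max(|-5.1249| - 4.64, 0) = -0.4849
prox(-9.528) = sign(-9.528)*max(|-9.528| - 4.64, 0) = -4.888
prox(3.5798) = sign(3.5798)*max(|3.5798| - 4.64, 0) = 0.0
prox(x) = [-0.4849, -4.888, 0.0]
||prox(x)||_1 = 0.4849 + 4.888 + 0.0 = 5.3729


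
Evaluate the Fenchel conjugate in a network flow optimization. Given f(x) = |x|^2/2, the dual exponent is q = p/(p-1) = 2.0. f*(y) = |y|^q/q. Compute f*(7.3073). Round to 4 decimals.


The conjugate exponent q satisfies 1/p + 1/q = 1.
p = 2, so q = 2/(2 - 1) = 2.0
|y|^q = 7.3073^2.0 = 53.3966
f*(7.3073) = 53.3966 / 2.0 = 26.6983


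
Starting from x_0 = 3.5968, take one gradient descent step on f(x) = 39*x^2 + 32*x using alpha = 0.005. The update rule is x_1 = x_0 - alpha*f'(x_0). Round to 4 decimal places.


We compute the gradient at x_0 and apply the update.
f'(x) = 78*x + 32
f'(3.5968) = 78*3.5968 + 32 = 312.5504
x_1 = 3.5968 - 0.005*312.5504 = 2.034


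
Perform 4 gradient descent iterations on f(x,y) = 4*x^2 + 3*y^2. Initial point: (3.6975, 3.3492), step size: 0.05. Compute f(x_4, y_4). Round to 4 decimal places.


Gradient descent on f(x,y) = 4*x^2 + 3*y^2.
Starting point: (3.6975, 3.3492), alpha = 0.05
Step 1: grad_x = 2*4*3.6975 = 29.58, grad_y = 2*3*3.3492 = 20.0952
  x_1 = 3.6975 - 0.05*29.58 = 2.2185
  y_1 = 3.3492 - 0.05*20.0952 = 2.3444
Step 2: grad_x = 2*4*2.2185 = 17.748, grad_y = 2*3*2.3444 = 14.0666
  x_2 = 2.2185 - 0.05*17.748 = 1.3311
  y_2 = 2.3444 - 0.05*14.0666 = 1.6411
Step 3: grad_x = 2*4*1.3311 = 10.6488, grad_y = 2*3*1.6411 = 9.8466
  x_3 = 1.3311 - 0.05*10.6488 = 0.7987
  y_3 = 1.6411 - 0.05*9.8466 = 1.1488
Step 4: grad_x = 2*4*0.7987 = 6.3893, grad_y = 2*3*1.1488 = 6.8927
  x_4 = 0.7987 - 0.05*6.3893 = 0.4792
  y_4 = 1.1488 - 0.05*6.8927 = 0.8041
f(0.4792, 0.8041) = 4*0.4792^2 + 3*0.8041^2 = 2.8585


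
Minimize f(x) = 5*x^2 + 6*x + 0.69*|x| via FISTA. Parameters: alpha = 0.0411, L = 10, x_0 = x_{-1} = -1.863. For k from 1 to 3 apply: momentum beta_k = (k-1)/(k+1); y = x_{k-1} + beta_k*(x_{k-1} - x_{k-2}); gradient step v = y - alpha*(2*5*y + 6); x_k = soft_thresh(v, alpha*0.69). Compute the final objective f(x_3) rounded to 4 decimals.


FISTA on f(x) = 5*x^2 + 6*x + 0.69*|x|
L = 10, alpha = 0.0411
Iteration 1: beta = 0.0, y = -1.863 + 0.0*(-1.863 + 1.863) = -1.863
  grad(y) = -12.63, v = y - alpha*grad = -1.3439
  prox(v) = soft_thresh(-1.3439, 0.0284) = -1.3155
Iteration 2: beta = 0.3333, y = -1.3155 + 0.3333*(-1.3155 + 1.863) = -1.1331
  grad(y) = -5.3306, v = y - alpha*grad = -0.914
  prox(v) = soft_thresh(-0.914, 0.0284) = -0.8856
Iteration 3: beta = 0.5, y = -0.8856 + 0.5*(-0.8856 + 1.3155) = -0.6706
  grad(y) = -0.7065, v = y - alpha*grad = -0.6416
  prox(v) = soft_thresh(-0.6416, 0.0284) = -0.6133
f(x_3) = 5*(-0.6133)^2 + 6*(-0.6133) + 0.69*|-0.6133| = -1.376


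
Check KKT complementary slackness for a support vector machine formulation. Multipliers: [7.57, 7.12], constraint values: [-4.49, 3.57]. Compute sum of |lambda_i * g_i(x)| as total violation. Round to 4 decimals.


KKT complementary slackness check:
lambda_1 * g_1 = 7.57 * -4.49 = -33.9893
lambda_2 * g_2 = 7.12 * 3.57 = 25.4184
Total violation = 33.9893 + 25.4184 = 59.4077


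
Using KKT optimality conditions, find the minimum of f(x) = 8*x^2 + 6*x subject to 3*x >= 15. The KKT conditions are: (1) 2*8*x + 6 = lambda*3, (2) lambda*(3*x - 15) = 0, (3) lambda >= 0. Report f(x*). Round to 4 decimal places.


Step 1: Try lambda = 0 (constraint inactive).
x_unc = -6/(2*8) = -0.375
Check: 3*-0.375 = -1.125 < 15 -- violated!
Step 2: Constraint must be active: 3*x = 15
x* = 15/3 = 5.0
lambda = (2*8*5.0 + 6)/3 = 28.6667
Step 3: Compute optimal value.
f(x*) = 8*5.0^2 + 6*5.0 = 230.0


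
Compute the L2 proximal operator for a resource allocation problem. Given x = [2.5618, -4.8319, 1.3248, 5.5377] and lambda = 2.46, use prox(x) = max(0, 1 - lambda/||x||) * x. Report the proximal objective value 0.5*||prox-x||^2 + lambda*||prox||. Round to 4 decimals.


Step 1: Compute ||x||.
||x|| = 7.895
Step 2: Compute scaling factor.
scale = max(0, 1 - 2.46/7.895) = 0.6884
Step 3: prox(x) = [1.7636, -3.3263, 0.912, 3.8122]
||prox(x)|| = 5.435
Step 4: Proximal objective.
0.5*||prox-x||^2 = 3.0258
lambda*||prox|| = 13.3701
Total = 16.3959


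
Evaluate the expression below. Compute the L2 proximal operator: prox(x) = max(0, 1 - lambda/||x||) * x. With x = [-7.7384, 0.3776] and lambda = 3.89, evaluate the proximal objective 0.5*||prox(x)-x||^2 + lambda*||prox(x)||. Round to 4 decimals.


Step 1: Compute ||x||.
||x|| = 7.7476
Step 2: Compute scaling factor.
scale = max(0, 1 - 3.89/7.7476) = 0.4979
Step 3: prox(x) = [-3.853, 0.188]
||prox(x)|| = 3.8576
Step 4: Proximal objective.
0.5*||prox-x||^2 = 7.5661
lambda*||prox|| = 15.0061
Total = 22.5721


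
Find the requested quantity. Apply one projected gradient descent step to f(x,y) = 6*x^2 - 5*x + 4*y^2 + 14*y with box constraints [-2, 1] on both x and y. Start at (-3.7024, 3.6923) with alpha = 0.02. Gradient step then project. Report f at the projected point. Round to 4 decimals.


Step 1: Compute gradient at (-3.7024, 3.6923).
grad_x = 2*6*-3.7024 - 5 = -49.4288
grad_y = 2*4*3.6923 + 14 = 43.5384
Step 2: Gradient step.
x_raw = -3.7024 - 0.02*-49.4288 = -2.7138
y_raw = 3.6923 - 0.02*43.5384 = 2.8215
Step 3: Project onto [-2, 1].
x_proj = clip(-2.7138) = -2.0
y_proj = clip(2.8215) = 1.0
Step 4: Evaluate f.
f(-2.0, 1.0) = 52.0


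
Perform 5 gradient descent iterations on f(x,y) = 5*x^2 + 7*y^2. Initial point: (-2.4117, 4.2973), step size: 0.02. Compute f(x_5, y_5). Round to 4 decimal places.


Gradient descent on f(x,y) = 5*x^2 + 7*y^2.
Starting point: (-2.4117, 4.2973), alpha = 0.02
Step 1: grad_x = 2*5*-2.4117 = -24.117, grad_y = 2*7*4.2973 = 60.1622
  x_1 = -2.4117 - 0.02*-24.117 = -1.9294
  y_1 = 4.2973 - 0.02*60.1622 = 3.0941
Step 2: grad_x = 2*5*-1.9294 = -19.2936, grad_y = 2*7*3.0941 = 43.3168
  x_2 = -1.9294 - 0.02*-19.2936 = -1.5435
  y_2 = 3.0941 - 0.02*43.3168 = 2.2277
Step 3: grad_x = 2*5*-1.5435 = -15.4349, grad_y = 2*7*2.2277 = 31.1881
  x_3 = -1.5435 - 0.02*-15.4349 = -1.2348
  y_3 = 2.2277 - 0.02*31.1881 = 1.604
Step 4: grad_x = 2*5*-1.2348 = -12.3479, grad_y = 2*7*1.604 = 22.4554
  x_4 = -1.2348 - 0.02*-12.3479 = -0.9878
  y_4 = 1.604 - 0.02*22.4554 = 1.1549
Step 5: grad_x = 2*5*-0.9878 = -9.8783, grad_y = 2*7*1.1549 = 16.1679
  x_5 = -0.9878 - 0.02*-9.8783 = -0.7903
  y_5 = 1.1549 - 0.02*16.1679 = 0.8315
f(-0.7903, 0.8315) = 5*(-0.7903)^2 + 7*0.8315^2 = 7.9623


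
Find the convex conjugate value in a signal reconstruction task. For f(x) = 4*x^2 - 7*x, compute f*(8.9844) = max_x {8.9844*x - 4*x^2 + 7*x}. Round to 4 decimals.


f*(y) = sup_x {y*x - a*x^2 - b*x} = sup_x {(y-b)*x - a*x^2}
FOC: (y - b) - 2a*x = 0 => x* = (y - b)/(2a)
x* = (8.9844 + 7)/(2*4) = 1.9981
f*(8.9844) = (y-b)^2/(4a) = (8.9844 + 7)^2/(4*4)
= 255.501/16 = 15.9688


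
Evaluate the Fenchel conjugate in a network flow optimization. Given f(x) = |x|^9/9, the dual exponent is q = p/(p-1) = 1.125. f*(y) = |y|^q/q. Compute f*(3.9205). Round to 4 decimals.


The conjugate exponent q satisfies 1/p + 1/q = 1.
p = 9, so q = 9/(9 - 1) = 1.125
|y|^q = 3.9205^1.125 = 4.6506
f*(3.9205) = 4.6506 / 1.125 = 4.1339


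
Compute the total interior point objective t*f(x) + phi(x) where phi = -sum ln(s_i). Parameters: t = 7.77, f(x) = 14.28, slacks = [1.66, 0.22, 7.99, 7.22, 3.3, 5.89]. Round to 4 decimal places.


Step 1: Compute log-barrier.
ln values: [0.5068, -1.5141, 2.0782, 1.9769, 1.1939, 1.7733]
phi = -(0.5068 - 1.5141 + 2.0782 + 1.9769 + 1.1939 + 1.7733) = -6.0149
Step 2: Compute augmented objective.
t*f(x) = 7.77*14.28 = 110.9556
Total = 110.9556 - 6.0149 = 104.9407


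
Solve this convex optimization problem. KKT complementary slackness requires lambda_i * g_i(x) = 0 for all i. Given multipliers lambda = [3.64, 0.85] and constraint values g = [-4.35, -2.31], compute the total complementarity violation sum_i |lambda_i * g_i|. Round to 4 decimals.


KKT complementary slackness check:
lambda_1 * g_1 = 3.64 * -4.35 = -15.834
lambda_2 * g_2 = 0.85 * -2.31 = -1.9635
Total violation = 15.834 + 1.9635 = 17.7975


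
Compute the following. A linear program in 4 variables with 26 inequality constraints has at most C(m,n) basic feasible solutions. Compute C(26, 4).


Each vertex corresponds to some choice of n active constraints out of m, so the number of vertices is at most C(m, n) = m! / (n!(m-n)!).
m = 26, n = 4
Numerator: 26 * 25 * 24 * 23
Denominator: 4! = 24
C(26, 4) = 14950


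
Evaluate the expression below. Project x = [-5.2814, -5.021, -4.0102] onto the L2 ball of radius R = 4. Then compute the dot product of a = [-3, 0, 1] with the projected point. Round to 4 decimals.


Step 1: Compute ||x|| (intermediates to 6 decimals).
||x|| = sqrt((-5.2814)^2 + (-5.021)^2 + (-4.0102)^2) = 8.317772
Step 2: Project.
Since ||x|| > R, scale = R/||x|| = 4/8.317772 = 0.480898, proj(x) = scale * x
proj(x) = [-2.539815, -2.414589, -1.928497]
Step 3: Dot product.
a^T * proj(x) = -3*(-2.539815) + 0*(-2.414589) + 1*(-1.928497) = 5.6909


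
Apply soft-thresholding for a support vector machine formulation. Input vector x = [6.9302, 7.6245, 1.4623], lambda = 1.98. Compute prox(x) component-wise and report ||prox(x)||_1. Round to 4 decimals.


Soft-thresholding with lambda = 1.98:
prox(6.9302) = sign(6.9302)*max(|6.9302| - 1.98, 0) = 4.9502
prox(7.6245) = sign(7.6245)*max(|7.6245| - 1.98, 0) = 5.6445
prox(1.4623) = sign(1.4623)*max(|1.4623| - 1.98, 0) = 0.0
prox(x) = [4.9502, 5.6445, 0.0]
||prox(x)||_1 = 4.9502 + 5.6445 + 0.0 = 10.5947


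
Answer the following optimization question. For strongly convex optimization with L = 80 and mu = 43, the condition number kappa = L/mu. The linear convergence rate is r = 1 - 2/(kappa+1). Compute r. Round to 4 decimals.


Step 1: Compute the condition number.
kappa = L/mu = 80/43 = 1.8605
Step 2: Compute the convergence rate.
r = 1 - 2/(kappa + 1) = 1 - 2*mu/(L + mu) = (L - mu)/(L + mu) = 37/123 = 0.3008


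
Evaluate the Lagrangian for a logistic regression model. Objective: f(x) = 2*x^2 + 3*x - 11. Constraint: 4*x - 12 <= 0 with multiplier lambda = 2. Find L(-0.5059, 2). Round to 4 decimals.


Step 1: Evaluate f(x).
f(-0.5059) = 2*(-0.5059)^2 + 3*(-0.5059) - 11 = -12.0058
Step 2: Evaluate g(x).
g(-0.5059) = 4*-0.5059 - 12 = -14.0236
Step 3: Compute Lagrangian.
L = -12.0058 + 2*-14.0236 = -40.053


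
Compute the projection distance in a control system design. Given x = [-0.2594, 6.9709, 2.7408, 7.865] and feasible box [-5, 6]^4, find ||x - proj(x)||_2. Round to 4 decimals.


Project each component onto [-5, 6].
clip(-0.2594) = -0.2594, clip(6.9709) = 6.0, clip(2.7408) = 2.7408, clip(7.865) = 6.0
Projection = [-0.2594, 6.0, 2.7408, 6.0]
Squared diffs: [0.0, 0.9426, 0.0, 3.4782]
Distance = sqrt(4.4208) = 2.1026


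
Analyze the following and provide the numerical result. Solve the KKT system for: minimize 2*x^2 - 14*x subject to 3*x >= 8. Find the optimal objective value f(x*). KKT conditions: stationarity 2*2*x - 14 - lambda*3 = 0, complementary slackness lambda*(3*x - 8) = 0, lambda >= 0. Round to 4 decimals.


Step 1: Try lambda = 0 (constraint inactive).
Stationarity: 2*2*x - 14 = 0
x* = 14/(2*2) = 3.5
Check constraint: 3*3.5 = 10.5 >= 8 -- satisfied.
Step 2: Compute optimal value.
f(x*) = 2*3.5^2 - 14*3.5 = -24.5


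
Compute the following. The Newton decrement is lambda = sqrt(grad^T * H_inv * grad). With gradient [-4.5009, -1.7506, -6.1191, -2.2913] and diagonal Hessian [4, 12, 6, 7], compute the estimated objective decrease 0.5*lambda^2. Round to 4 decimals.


Step 1: H is diagonal, so H^(-1) * g = [-1.1252, -0.1459, -1.0199, -0.3273].
Step 2: g^T H^(-1) g = sum_i g_i^2 / H_ii
  = (-4.5009)^2/4 + (-1.7506)^2/12 + (-6.1191)^2/6 + (-2.2913)^2/7
  = 5.0645 + 0.2554 + 6.2406 + 0.75 = 12.3105
Step 3: Objective decrease = 0.5 * g^T H^(-1) g = 6.1552


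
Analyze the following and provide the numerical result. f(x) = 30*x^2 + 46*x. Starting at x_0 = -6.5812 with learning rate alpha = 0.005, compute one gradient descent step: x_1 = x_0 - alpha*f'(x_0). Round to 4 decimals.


We compute the gradient at x_0 and apply the update.
f'(x) = 60*x + 46
f'(-6.5812) = 60*-6.5812 + 46 = -348.872
x_1 = -6.5812 - 0.005*-348.872 = -4.8368


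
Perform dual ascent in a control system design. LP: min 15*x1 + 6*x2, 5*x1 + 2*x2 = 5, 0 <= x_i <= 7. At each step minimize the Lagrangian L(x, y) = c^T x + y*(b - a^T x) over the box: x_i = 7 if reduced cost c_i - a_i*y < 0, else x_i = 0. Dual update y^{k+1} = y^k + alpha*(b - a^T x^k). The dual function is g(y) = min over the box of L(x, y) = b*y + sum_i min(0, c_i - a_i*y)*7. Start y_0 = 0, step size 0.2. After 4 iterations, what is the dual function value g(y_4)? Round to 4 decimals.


Dual ascent for LP: min 15*x1 + 6*x2, 5*x1 + 2*x2 = 5, 0 <= x_i <= 7
Step 1: y^k = 0.0, reduced costs: (15.0, 6.0)
  x^k = (0.0, 0.0), subgradient = b - a^T x = 5.0
  y^{k+1} = 0.0 + 0.2*5.0 = 1.0
Step 2: y^k = 1.0, reduced costs: (10.0, 4.0)
  x^k = (0.0, 0.0), subgradient = b - a^T x = 5.0
  y^{k+1} = 1.0 + 0.2*5.0 = 2.0
Step 3: y^k = 2.0, reduced costs: (5.0, 2.0)
  x^k = (0.0, 0.0), subgradient = b - a^T x = 5.0
  y^{k+1} = 2.0 + 0.2*5.0 = 3.0
Step 4: y^k = 3.0, reduced costs: (0.0, 0.0)
  x^k = (0.0, 0.0), subgradient = b - a^T x = 5.0
  y^{k+1} = 3.0 + 0.2*5.0 = 4.0
Dual objective at y_4 = 4.0: reduced costs (-5.0, -2.0), box minimizer x = (7.0, 7.0)
g(y_4) = b*y + (c1 - a1*y)*x1 + (c2 - a2*y)*x2 = 5*4.0 + (-5.0)*7.0 + (-2.0)*7.0 = 20.0 - 35.0 - 14.0 = -29.0


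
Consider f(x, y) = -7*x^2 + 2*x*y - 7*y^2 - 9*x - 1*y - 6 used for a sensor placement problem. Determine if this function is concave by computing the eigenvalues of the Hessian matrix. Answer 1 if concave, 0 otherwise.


The Hessian of f(x,y) = -7*x^2 + 2*x*y - 7*y^2 - 9*x - 1*y - 6 is:
H = [[-14, 2], [2, -14]]
Trace = -14 - 14 = -28
Determinant = -14*-14 - (2)^2 = 192
Discriminant = (-28)^2 - 4*192 = 16.0
Eigenvalues: lambda_1 = -16.0, lambda_2 = -12.0
The function is concave.

1


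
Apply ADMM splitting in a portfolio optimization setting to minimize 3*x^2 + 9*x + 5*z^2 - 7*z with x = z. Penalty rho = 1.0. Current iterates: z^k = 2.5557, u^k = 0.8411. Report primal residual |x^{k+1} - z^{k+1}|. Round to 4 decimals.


ADMM iteration with rho = 1.0, z^k = 2.5557, u^k = 0.8411
Step 1: x-update.
Minimize 3*x^2 + 9*x + (1.0/2)*(x - 2.5557 + 0.8411)^2
FOC: (2*3 + 1.0)*x = -9 + 1.0*(2.5557 - 0.8411)
x^{k+1} = -1.0408
Step 2: z-update.
Minimize 5*z^2 - 7*z + (1.0/2)*(-1.0408 - z + 0.8411)^2
FOC: (2*5 + 1.0)*z = 7 + 1.0*(-1.0408 + 0.8411)
z^{k+1} = 0.6182
Step 3: u-update.
u^{k+1} = 0.8411 - 1.0408 - 0.6182 = -0.8179
Step 4: Primal residual = |-1.0408 - 0.6182| = 1.659


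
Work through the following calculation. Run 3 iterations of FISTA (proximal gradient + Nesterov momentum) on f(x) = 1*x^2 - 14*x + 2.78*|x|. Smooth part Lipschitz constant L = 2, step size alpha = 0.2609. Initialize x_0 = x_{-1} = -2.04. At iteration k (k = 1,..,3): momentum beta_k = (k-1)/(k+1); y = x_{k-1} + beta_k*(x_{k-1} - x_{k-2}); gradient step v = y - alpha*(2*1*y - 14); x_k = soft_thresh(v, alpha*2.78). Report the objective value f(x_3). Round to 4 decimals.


FISTA on f(x) = 1*x^2 - 14*x + 2.78*|x|
L = 2, alpha = 0.2609
Iteration 1: beta = 0.0, y = -2.04 + 0.0*(-2.04 + 2.04) = -2.04
  grad(y) = -18.08, v = y - alpha*grad = 2.6771
  prox(v) = soft_thresh(2.6771, 0.7253) = 1.9518
Iteration 2: beta = 0.3333, y = 1.9518 + 0.3333*(1.9518 + 2.04) = 3.2824
  grad(y) = -7.4353, v = y - alpha*grad = 5.2222
  prox(v) = soft_thresh(5.2222, 0.7253) = 4.4969
Iteration 3: beta = 0.5, y = 4.4969 + 0.5*(4.4969 - 1.9518) = 5.7695
  grad(y) = -2.461, v = y - alpha*grad = 6.4116
  prox(v) = soft_thresh(6.4116, 0.7253) = 5.6863
f(x_3) = 1*5.6863^2 - 14*5.6863 + 2.78*|5.6863| = -31.4663


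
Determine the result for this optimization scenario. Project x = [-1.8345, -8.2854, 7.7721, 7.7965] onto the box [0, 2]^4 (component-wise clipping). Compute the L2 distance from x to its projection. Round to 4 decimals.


Project each component onto [0, 2].
clip(-1.8345) = 0.0, clip(-8.2854) = 0.0, clip(7.7721) = 2.0, clip(7.7965) = 2.0
Projection = [0.0, 0.0, 2.0, 2.0]
Squared diffs: [3.3654, 68.6479, 33.3171, 33.5994]
Distance = sqrt(138.9298) = 11.7868


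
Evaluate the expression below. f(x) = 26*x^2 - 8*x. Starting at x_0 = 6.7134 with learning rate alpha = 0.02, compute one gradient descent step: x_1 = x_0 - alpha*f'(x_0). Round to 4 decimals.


We compute the gradient at x_0 and apply the update.
f'(x) = 52*x - 8
f'(6.7134) = 52*6.7134 - 8 = 341.0968
x_1 = 6.7134 - 0.02*341.0968 = -0.1085


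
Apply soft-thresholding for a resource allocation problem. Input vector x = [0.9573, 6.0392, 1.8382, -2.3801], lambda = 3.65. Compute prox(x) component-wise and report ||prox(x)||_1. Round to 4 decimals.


Soft-thresholding with lambda = 3.65:
prox(0.9573) = sign(0.9573)*max(|0.9573| - 3.65, 0) = 0.0
prox(6.0392) = sign(6.0392)*max(|6.0392| - 3.65, 0) = 2.3892
prox(1.8382) = sign(1.8382)*max(|1.8382| - 3.65, 0) = 0.0
prox(-2.3801) = sign(-2.3801)*max(|-2.3801| - 3.65, 0) = 0.0
prox(x) = [0.0, 2.3892, 0.0, 0.0]
||prox(x)||_1 = 0.0 + 2.3892 + 0.0 + 0.0 = 2.3892


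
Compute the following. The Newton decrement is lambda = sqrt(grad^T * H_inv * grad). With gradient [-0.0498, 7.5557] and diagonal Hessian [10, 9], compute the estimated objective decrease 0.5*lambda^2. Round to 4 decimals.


Step 1: H is diagonal, so H^(-1) * g = [-0.005, 0.8395].
Step 2: g^T H^(-1) g = sum_i g_i^2 / H_ii
  = (-0.0498)^2/10 + (7.5557)^2/9
  = 0.0002 + 6.3432 = 6.3434
Step 3: Objective decrease = 0.5 * g^T H^(-1) g = 3.1717


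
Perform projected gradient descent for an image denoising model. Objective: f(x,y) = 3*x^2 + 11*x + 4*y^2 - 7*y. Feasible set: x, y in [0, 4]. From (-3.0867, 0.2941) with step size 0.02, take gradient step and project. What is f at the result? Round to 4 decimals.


Step 1: Compute gradient at (-3.0867, 0.2941).
grad_x = 2*3*-3.0867 + 11 = -7.5202
grad_y = 2*4*0.2941 - 7 = -4.6472
Step 2: Gradient step.
x_raw = -3.0867 - 0.02*-7.5202 = -2.9363
y_raw = 0.2941 - 0.02*-4.6472 = 0.387
Step 3: Project onto [0, 4].
x_proj = clip(-2.9363) = 0.0
y_proj = clip(0.387) = 0.387
Step 4: Evaluate f.
f(0.0, 0.387) = -2.1101


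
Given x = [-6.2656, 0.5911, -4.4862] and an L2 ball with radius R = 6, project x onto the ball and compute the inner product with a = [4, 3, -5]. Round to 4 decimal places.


Step 1: Compute ||x|| (intermediates to 6 decimals).
||x|| = sqrt((-6.2656)^2 + 0.5911^2 + (-4.4862)^2) = 7.728721
Step 2: Project.
Since ||x|| > R, scale = R/||x|| = 6/7.728721 = 0.776325, proj(x) = scale * x
proj(x) = [-4.864142, 0.458886, -3.482749]
Step 3: Dot product.
a^T * proj(x) = 4*(-4.864142) + 3*0.458886 - 5*(-3.482749) = -0.6662


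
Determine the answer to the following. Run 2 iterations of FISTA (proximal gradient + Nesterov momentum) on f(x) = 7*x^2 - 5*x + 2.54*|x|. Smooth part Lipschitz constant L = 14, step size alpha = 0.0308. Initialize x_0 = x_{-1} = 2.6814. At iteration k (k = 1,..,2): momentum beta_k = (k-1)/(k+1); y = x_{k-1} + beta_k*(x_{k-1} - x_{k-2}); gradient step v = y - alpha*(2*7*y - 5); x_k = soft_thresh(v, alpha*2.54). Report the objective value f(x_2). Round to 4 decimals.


FISTA on f(x) = 7*x^2 - 5*x + 2.54*|x|
L = 14, alpha = 0.0308
Iteration 1: beta = 0.0, y = 2.6814 + 0.0*(2.6814 - 2.6814) = 2.6814
  grad(y) = 32.5396, v = y - alpha*grad = 1.6792
  prox(v) = soft_thresh(1.6792, 0.0782) = 1.6009
Iteration 2: beta = 0.3333, y = 1.6009 + 0.3333*(1.6009 - 2.6814) = 1.2408
  grad(y) = 12.3712, v = y - alpha*grad = 0.8598
  prox(v) = soft_thresh(0.8598, 0.0782) = 0.7815
f(x_2) = 7*0.7815^2 - 5*0.7815 + 2.54*|0.7815| = 2.353


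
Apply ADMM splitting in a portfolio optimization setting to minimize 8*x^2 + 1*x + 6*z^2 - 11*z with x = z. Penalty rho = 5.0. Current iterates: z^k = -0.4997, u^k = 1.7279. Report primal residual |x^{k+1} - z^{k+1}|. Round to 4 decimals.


ADMM iteration with rho = 5.0, z^k = -0.4997, u^k = 1.7279
Step 1: x-update.
Minimize 8*x^2 + 1*x + (5.0/2)*(x + 0.4997 + 1.7279)^2
FOC: (2*8 + 5.0)*x = -1 + 5.0*(-0.4997 - 1.7279)
x^{k+1} = -0.578
Step 2: z-update.
Minimize 6*z^2 - 11*z + (5.0/2)*(-0.578 - z + 1.7279)^2
FOC: (2*6 + 5.0)*z = 11 + 5.0*(-0.578 + 1.7279)
z^{k+1} = 0.9853
Step 3: u-update.
u^{k+1} = 1.7279 - 0.578 - 0.9853 = 0.1646
Step 4: Primal residual = |-0.578 - 0.9853| = 1.5633


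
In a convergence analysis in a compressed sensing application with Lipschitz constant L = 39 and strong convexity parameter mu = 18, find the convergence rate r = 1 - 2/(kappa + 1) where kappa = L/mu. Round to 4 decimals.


Step 1: Compute the condition number.
kappa = L/mu = 39/18 = 2.1667
Step 2: Compute the convergence rate.
r = 1 - 2/(kappa + 1) = 1 - 2*mu/(L + mu) = (L - mu)/(L + mu) = 21/57 = 0.3684


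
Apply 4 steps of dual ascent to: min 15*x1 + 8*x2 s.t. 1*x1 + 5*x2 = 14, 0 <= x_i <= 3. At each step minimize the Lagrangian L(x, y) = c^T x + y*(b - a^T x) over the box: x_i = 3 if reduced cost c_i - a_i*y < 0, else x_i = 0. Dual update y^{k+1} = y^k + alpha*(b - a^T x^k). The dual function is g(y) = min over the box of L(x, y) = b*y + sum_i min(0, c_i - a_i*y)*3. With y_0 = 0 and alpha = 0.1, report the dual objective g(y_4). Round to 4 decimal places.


Dual ascent for LP: min 15*x1 + 8*x2, 1*x1 + 5*x2 = 14, 0 <= x_i <= 3
Step 1: y^k = 0.0, reduced costs: (15.0, 8.0)
  x^k = (0.0, 0.0), subgradient = b - a^T x = 14.0
  y^{k+1} = 0.0 + 0.1*14.0 = 1.4
Step 2: y^k = 1.4, reduced costs: (13.6, 1.0)
  x^k = (0.0, 0.0), subgradient = b - a^T x = 14.0
  y^{k+1} = 1.4 + 0.1*14.0 = 2.8
Step 3: y^k = 2.8, reduced costs: (12.2, -6.0)
  x^k = (0.0, 3.0), subgradient = b - a^T x = -1.0
  y^{k+1} = 2.8 + 0.1*-1.0 = 2.7
Step 4: y^k = 2.7, reduced costs: (12.3, -5.5)
  x^k = (0.0, 3.0), subgradient = b - a^T x = -1.0
  y^{k+1} = 2.7 + 0.1*-1.0 = 2.6
Dual objective at y_4 = 2.6: reduced costs (12.4, -5.0), box minimizer x = (0.0, 3.0)
g(y_4) = b*y + (c1 - a1*y)*x1 + (c2 - a2*y)*x2 = 14*2.6 + 12.4*0.0 + (-5.0)*3.0 = 36.4 + 0.0 - 15.0 = 21.4


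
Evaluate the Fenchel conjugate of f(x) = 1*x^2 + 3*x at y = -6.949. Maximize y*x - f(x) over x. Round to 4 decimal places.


f*(y) = sup_x {y*x - a*x^2 - b*x} = sup_x {(y-b)*x - a*x^2}
FOC: (y - b) - 2a*x = 0 => x* = (y - b)/(2a)
x* = (-6.949 - 3)/(2*1) = -4.9745
f*(-6.949) = (y-b)^2/(4a) = (-6.949 - 3)^2/(4*1)
= 98.9826/4 = 24.7457


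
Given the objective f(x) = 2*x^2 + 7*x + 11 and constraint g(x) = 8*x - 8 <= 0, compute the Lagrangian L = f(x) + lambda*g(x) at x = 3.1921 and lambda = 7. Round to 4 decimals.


Step 1: Evaluate f(x).
f(3.1921) = 2*3.1921^2 + 7*3.1921 + 11 = 53.7237
Step 2: Evaluate g(x).
g(3.1921) = 8*3.1921 - 8 = 17.5368
Step 3: Compute Lagrangian.
L = 53.7237 + 7*17.5368 = 176.4813


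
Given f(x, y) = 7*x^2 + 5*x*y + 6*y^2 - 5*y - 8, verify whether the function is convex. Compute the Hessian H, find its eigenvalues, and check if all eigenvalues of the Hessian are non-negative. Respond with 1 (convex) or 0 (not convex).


The Hessian of f(x,y) = 7*x^2 + 5*x*y + 6*y^2 - 5*y - 8 is:
H = [[14, 5], [5, 12]]
Trace = 14 + 12 = 26
Determinant = 14*12 - (5)^2 = 143
Discriminant = (26)^2 - 4*143 = 104.0
Eigenvalues: lambda_1 = 7.901, lambda_2 = 18.099
The function is convex.

1


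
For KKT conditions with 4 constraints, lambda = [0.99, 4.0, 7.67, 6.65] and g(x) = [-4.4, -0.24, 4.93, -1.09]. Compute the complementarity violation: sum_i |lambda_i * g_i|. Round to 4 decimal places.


KKT complementary slackness check:
lambda_1 * g_1 = 0.99 * -4.4 = -4.356
lambda_2 * g_2 = 4.0 * -0.24 = -0.96
lambda_3 * g_3 = 7.67 * 4.93 = 37.8131
lambda_4 * g_4 = 6.65 * -1.09 = -7.2485
Total violation = 4.356 + 0.96 + 37.8131 + 7.2485 = 50.3776


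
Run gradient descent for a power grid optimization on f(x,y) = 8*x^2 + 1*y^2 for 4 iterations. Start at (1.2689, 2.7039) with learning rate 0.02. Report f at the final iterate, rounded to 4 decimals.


Gradient descent on f(x,y) = 8*x^2 + 1*y^2.
Starting point: (1.2689, 2.7039), alpha = 0.02
Step 1: grad_x = 2*8*1.2689 = 20.3024, grad_y = 2*1*2.7039 = 5.4078
  x_1 = 1.2689 - 0.02*20.3024 = 0.8629
  y_1 = 2.7039 - 0.02*5.4078 = 2.5957
Step 2: grad_x = 2*8*0.8629 = 13.8056, grad_y = 2*1*2.5957 = 5.1915
  x_2 = 0.8629 - 0.02*13.8056 = 0.5867
  y_2 = 2.5957 - 0.02*5.1915 = 2.4919
Step 3: grad_x = 2*8*0.5867 = 9.3878, grad_y = 2*1*2.4919 = 4.9838
  x_3 = 0.5867 - 0.02*9.3878 = 0.399
  y_3 = 2.4919 - 0.02*4.9838 = 2.3922
Step 4: grad_x = 2*8*0.399 = 6.3837, grad_y = 2*1*2.3922 = 4.7845
  x_4 = 0.399 - 0.02*6.3837 = 0.2713
  y_4 = 2.3922 - 0.02*4.7845 = 2.2965
f(0.2713, 2.2965) = 8*0.2713^2 + 1*2.2965^2 = 5.863


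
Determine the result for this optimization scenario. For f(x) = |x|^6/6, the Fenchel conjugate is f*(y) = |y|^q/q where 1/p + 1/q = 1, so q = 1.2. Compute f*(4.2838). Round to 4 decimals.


The conjugate exponent q satisfies 1/p + 1/q = 1.
p = 6, so q = 6/(6 - 1) = 1.2
|y|^q = 4.2838^1.2 = 5.7305
f*(4.2838) = 5.7305 / 1.2 = 4.7754


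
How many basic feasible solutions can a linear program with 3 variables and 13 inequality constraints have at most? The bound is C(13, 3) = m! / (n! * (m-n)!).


Each vertex corresponds to some choice of n active constraints out of m, so the number of vertices is at most C(m, n) = m! / (n!(m-n)!).
m = 13, n = 3
Numerator: 13 * 12 * 11
Denominator: 3! = 6
C(13, 3) = 286


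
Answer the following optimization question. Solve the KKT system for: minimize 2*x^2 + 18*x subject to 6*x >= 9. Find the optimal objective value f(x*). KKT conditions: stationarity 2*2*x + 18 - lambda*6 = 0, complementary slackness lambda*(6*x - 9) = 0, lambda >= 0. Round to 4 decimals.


Step 1: Try lambda = 0 (constraint inactive).
x_unc = -18/(2*2) = -4.5
Check: 6*-4.5 = -27.0 < 9 -- violated!
Step 2: Constraint must be active: 6*x = 9
x* = 9/6 = 1.5
lambda = (2*2*1.5 + 18)/6 = 4.0
Step 3: Compute optimal value.
f(x*) = 2*1.5^2 + 18*1.5 = 31.5


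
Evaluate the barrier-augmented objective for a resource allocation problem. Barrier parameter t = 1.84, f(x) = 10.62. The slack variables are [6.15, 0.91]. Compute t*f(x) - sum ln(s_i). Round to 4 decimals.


Step 1: Compute log-barrier.
ln values: [1.8165, -0.0943]
phi = -(1.8165 - 0.0943) = -1.7221
Step 2: Compute augmented objective.
t*f(x) = 1.84*10.62 = 19.5408
Total = 19.5408 - 1.7221 = 17.8187


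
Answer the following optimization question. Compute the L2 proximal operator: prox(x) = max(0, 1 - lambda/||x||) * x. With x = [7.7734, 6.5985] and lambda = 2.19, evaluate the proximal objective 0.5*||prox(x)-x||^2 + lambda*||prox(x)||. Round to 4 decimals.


Step 1: Compute ||x||.
||x|| = 10.1964
Step 2: Compute scaling factor.
scale = max(0, 1 - 2.19/10.1964) = 0.7852
Step 3: prox(x) = [6.1038, 5.1813]
||prox(x)|| = 8.0064
Step 4: Proximal objective.
0.5*||prox-x||^2 = 2.3981
lambda*||prox|| = 17.534
Total = 19.932
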